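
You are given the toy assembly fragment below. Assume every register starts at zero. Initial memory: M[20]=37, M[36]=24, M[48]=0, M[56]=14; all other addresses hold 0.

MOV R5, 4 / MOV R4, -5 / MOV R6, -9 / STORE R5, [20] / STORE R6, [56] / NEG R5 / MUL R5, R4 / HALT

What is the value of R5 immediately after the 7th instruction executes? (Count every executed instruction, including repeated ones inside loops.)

20

after MOV R5, 4: R5=4
after MOV R4, -5: R4=-5
after MOV R6, -9: R6=-9
STORE R5, [20] → M[20]=4
STORE R6, [56] → M[56]=-9
after NEG R5: R5=-(4)=-4
after MUL R5, R4: R5=(-4)*(-5)=20
After step 7: R5 = 20.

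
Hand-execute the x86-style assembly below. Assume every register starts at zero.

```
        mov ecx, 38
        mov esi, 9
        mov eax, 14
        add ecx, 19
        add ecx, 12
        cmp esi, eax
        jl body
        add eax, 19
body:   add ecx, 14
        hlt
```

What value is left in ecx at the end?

83

after mov ecx, 38: ecx=38
after mov esi, 9: esi=9
after mov eax, 14: eax=14
after add ecx, 19: ecx=38+19=57
after add ecx, 12: ecx=57+12=69
cmp esi, eax  (cmp 9,14)
jl body: taken
after add ecx, 14: ecx=69+14=83
halt.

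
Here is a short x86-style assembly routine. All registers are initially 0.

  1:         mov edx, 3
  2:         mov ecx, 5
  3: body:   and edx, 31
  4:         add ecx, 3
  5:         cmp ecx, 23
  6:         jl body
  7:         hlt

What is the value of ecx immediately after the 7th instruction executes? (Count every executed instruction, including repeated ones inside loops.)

8

mov edx, 3 → edx=3
mov ecx, 5 → ecx=5
and edx, 31 → edx=3&31=3
add ecx, 3 → ecx=5+3=8
cmp ecx, 23  (cmp 8,23)
jl body: taken
and edx, 31 → edx=3&31=3
After step 7: ecx = 8.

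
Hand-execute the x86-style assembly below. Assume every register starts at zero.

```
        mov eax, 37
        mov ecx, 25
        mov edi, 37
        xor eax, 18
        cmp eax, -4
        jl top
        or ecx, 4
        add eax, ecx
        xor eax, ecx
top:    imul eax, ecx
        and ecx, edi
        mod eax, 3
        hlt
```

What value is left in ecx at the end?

eax=37
ecx=25
edi=37
eax=37^18=55
cmp eax, -4  (cmp 55,-4)
jl top: not taken
ecx=25|4=29
eax=55+29=84
eax=84^29=73
eax=73*29=2117
ecx=29&37=5
eax=2117%3=2
halt.

5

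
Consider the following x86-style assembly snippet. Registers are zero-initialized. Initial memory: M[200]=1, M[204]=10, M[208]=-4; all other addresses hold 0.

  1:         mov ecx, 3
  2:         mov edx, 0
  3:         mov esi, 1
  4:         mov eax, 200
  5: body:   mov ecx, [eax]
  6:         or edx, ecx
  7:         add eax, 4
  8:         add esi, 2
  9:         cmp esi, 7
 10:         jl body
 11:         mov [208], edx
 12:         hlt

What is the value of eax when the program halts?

ecx=3
edx=0
esi=1
eax=200
ecx=M[200]=1
edx=0|1=1
eax=200+4=204
esi=1+2=3
cmp esi, 7  (cmp 3,7)
jl body: taken
ecx=M[204]=10
edx=1|10=11
eax=204+4=208
esi=3+2=5
cmp esi, 7  (cmp 5,7)
jl body: taken
ecx=M[208]=-4
edx=11|(-4)=-1
eax=208+4=212
esi=5+2=7
cmp esi, 7  (cmp 7,7)
jl body: not taken
mov [208], edx → M[208]=-1
halt.

212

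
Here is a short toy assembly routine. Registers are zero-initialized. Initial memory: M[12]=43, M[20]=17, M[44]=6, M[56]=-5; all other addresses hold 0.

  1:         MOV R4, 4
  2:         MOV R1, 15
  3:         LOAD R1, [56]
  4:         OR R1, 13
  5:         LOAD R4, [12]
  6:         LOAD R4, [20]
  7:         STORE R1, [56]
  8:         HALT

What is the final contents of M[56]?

after MOV R4, 4: R4=4
after MOV R1, 15: R1=15
after LOAD R1, [56]: R1=M[56]=-5
after OR R1, 13: R1=(-5)|13=-1
after LOAD R4, [12]: R4=M[12]=43
after LOAD R4, [20]: R4=M[20]=17
STORE R1, [56] → M[56]=-1
halt.

-1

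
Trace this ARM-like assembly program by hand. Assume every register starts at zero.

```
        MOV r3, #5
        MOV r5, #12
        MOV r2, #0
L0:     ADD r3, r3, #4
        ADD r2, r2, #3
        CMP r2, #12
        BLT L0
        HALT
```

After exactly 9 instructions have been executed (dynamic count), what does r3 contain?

13

r3=5
r5=12
r2=0
r3=5+4=9
r2=0+3=3
CMP r2, #12  (cmp 3,12)
BLT L0: taken
r3=9+4=13
r2=3+3=6
After step 9: r3 = 13.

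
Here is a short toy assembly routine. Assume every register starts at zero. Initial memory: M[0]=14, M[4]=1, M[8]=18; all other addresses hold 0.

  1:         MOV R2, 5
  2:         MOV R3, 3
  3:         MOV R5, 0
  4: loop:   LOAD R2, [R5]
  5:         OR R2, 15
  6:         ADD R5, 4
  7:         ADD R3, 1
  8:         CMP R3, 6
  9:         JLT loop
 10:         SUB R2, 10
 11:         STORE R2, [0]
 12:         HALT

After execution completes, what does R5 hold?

R2=5
R3=3
R5=0
R2=M[0]=14
R2=14|15=15
R5=0+4=4
R3=3+1=4
CMP R3, 6  (cmp 4,6)
JLT loop: taken
R2=M[4]=1
R2=1|15=15
R5=4+4=8
R3=4+1=5
CMP R3, 6  (cmp 5,6)
JLT loop: taken
R2=M[8]=18
R2=18|15=31
R5=8+4=12
R3=5+1=6
CMP R3, 6  (cmp 6,6)
JLT loop: not taken
R2=31-10=21
STORE R2, [0] → M[0]=21
halt.

12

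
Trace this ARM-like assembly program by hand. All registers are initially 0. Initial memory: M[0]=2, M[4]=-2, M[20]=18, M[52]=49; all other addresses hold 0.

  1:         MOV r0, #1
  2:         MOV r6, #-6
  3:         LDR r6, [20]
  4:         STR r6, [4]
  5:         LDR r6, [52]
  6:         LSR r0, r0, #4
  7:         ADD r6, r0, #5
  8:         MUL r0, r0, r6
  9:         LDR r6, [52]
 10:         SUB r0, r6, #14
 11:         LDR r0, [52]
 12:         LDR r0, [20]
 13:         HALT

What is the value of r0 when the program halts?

18

after MOV r0, #1: r0=1
after MOV r6, #-6: r6=-6
after LDR r6, [20]: r6=M[20]=18
STR r6, [4] → M[4]=18
after LDR r6, [52]: r6=M[52]=49
after LSR r0, r0, #4: r0=1>>4=0
after ADD r6, r0, #5: r6=0+5=5
after MUL r0, r0, r6: r0=0*5=0
after LDR r6, [52]: r6=M[52]=49
after SUB r0, r6, #14: r0=49-14=35
after LDR r0, [52]: r0=M[52]=49
after LDR r0, [20]: r0=M[20]=18
halt.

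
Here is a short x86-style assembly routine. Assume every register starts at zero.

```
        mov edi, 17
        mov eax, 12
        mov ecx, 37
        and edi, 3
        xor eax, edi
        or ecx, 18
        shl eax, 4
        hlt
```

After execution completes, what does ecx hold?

55

mov edi, 17 → edi=17
mov eax, 12 → eax=12
mov ecx, 37 → ecx=37
and edi, 3 → edi=17&3=1
xor eax, edi → eax=12^1=13
or ecx, 18 → ecx=37|18=55
shl eax, 4 → eax=13<<4=208
halt.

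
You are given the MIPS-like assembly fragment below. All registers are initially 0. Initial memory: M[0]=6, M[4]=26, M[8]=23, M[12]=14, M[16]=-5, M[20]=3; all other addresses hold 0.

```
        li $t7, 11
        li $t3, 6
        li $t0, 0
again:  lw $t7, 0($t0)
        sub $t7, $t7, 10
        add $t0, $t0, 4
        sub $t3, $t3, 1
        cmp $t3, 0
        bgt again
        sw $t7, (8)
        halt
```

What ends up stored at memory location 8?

-7

$t7=11
$t3=6
$t0=0
$t7=M[0]=6
$t7=6-10=-4
$t0=0+4=4
$t3=6-1=5
cmp $t3, 0  (cmp 5,0)
bgt again: taken
$t7=M[4]=26
$t7=26-10=16
$t0=4+4=8
$t3=5-1=4
cmp $t3, 0  (cmp 4,0)
bgt again: taken
$t7=M[8]=23
$t7=23-10=13
$t0=8+4=12
$t3=4-1=3
cmp $t3, 0  (cmp 3,0)
bgt again: taken
$t7=M[12]=14
$t7=14-10=4
$t0=12+4=16
$t3=3-1=2
cmp $t3, 0  (cmp 2,0)
bgt again: taken
$t7=M[16]=-5
$t7=(-5)-10=-15
$t0=16+4=20
$t3=2-1=1
cmp $t3, 0  (cmp 1,0)
bgt again: taken
$t7=M[20]=3
$t7=3-10=-7
$t0=20+4=24
$t3=1-1=0
cmp $t3, 0  (cmp 0,0)
bgt again: not taken
sw $t7, (8) → M[8]=-7
halt.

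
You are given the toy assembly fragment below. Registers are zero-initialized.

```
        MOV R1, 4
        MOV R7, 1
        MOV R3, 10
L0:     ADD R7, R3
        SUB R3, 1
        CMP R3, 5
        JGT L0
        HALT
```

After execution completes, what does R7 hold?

MOV R1, 4 → R1=4
MOV R7, 1 → R7=1
MOV R3, 10 → R3=10
ADD R7, R3 → R7=1+10=11
SUB R3, 1 → R3=10-1=9
CMP R3, 5  (cmp 9,5)
JGT L0: taken
ADD R7, R3 → R7=11+9=20
SUB R3, 1 → R3=9-1=8
CMP R3, 5  (cmp 8,5)
JGT L0: taken
ADD R7, R3 → R7=20+8=28
SUB R3, 1 → R3=8-1=7
CMP R3, 5  (cmp 7,5)
JGT L0: taken
ADD R7, R3 → R7=28+7=35
SUB R3, 1 → R3=7-1=6
CMP R3, 5  (cmp 6,5)
JGT L0: taken
ADD R7, R3 → R7=35+6=41
SUB R3, 1 → R3=6-1=5
CMP R3, 5  (cmp 5,5)
JGT L0: not taken
halt.

41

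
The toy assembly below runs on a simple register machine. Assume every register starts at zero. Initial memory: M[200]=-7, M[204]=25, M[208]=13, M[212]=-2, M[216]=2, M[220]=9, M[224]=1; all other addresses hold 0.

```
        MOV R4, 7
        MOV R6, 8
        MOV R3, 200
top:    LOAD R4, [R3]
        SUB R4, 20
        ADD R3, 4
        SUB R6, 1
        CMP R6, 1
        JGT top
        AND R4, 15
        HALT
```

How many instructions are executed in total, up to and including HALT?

R4=7
R6=8
R3=200
R4=M[200]=-7
R4=(-7)-20=-27
R3=200+4=204
R6=8-1=7
CMP R6, 1  (cmp 7,1)
JGT top: taken
R4=M[204]=25
R4=25-20=5
R3=204+4=208
R6=7-1=6
CMP R6, 1  (cmp 6,1)
JGT top: taken
R4=M[208]=13
R4=13-20=-7
R3=208+4=212
R6=6-1=5
CMP R6, 1  (cmp 5,1)
JGT top: taken
R4=M[212]=-2
R4=(-2)-20=-22
R3=212+4=216
R6=5-1=4
CMP R6, 1  (cmp 4,1)
JGT top: taken
R4=M[216]=2
R4=2-20=-18
R3=216+4=220
R6=4-1=3
CMP R6, 1  (cmp 3,1)
JGT top: taken
R4=M[220]=9
R4=9-20=-11
R3=220+4=224
R6=3-1=2
CMP R6, 1  (cmp 2,1)
JGT top: taken
R4=M[224]=1
R4=1-20=-19
R3=224+4=228
R6=2-1=1
CMP R6, 1  (cmp 1,1)
JGT top: not taken
R4=(-19)&15=13
halt.
Total executed instructions: 47.

47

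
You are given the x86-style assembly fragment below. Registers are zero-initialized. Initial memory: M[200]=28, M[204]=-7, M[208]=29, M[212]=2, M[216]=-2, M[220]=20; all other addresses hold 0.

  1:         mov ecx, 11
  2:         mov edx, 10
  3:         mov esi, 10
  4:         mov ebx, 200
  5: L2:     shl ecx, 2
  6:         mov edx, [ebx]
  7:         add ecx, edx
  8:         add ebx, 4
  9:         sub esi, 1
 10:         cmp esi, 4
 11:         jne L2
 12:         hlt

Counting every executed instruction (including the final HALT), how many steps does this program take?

47

after mov ecx, 11: ecx=11
after mov edx, 10: edx=10
after mov esi, 10: esi=10
after mov ebx, 200: ebx=200
after shl ecx, 2: ecx=11<<2=44
after mov edx, [ebx]: edx=M[200]=28
after add ecx, edx: ecx=44+28=72
after add ebx, 4: ebx=200+4=204
after sub esi, 1: esi=10-1=9
cmp esi, 4  (cmp 9,4)
jne L2: taken
after shl ecx, 2: ecx=72<<2=288
after mov edx, [ebx]: edx=M[204]=-7
after add ecx, edx: ecx=288+(-7)=281
after add ebx, 4: ebx=204+4=208
after sub esi, 1: esi=9-1=8
cmp esi, 4  (cmp 8,4)
jne L2: taken
after shl ecx, 2: ecx=281<<2=1124
after mov edx, [ebx]: edx=M[208]=29
after add ecx, edx: ecx=1124+29=1153
after add ebx, 4: ebx=208+4=212
after sub esi, 1: esi=8-1=7
cmp esi, 4  (cmp 7,4)
jne L2: taken
after shl ecx, 2: ecx=1153<<2=4612
after mov edx, [ebx]: edx=M[212]=2
after add ecx, edx: ecx=4612+2=4614
after add ebx, 4: ebx=212+4=216
after sub esi, 1: esi=7-1=6
cmp esi, 4  (cmp 6,4)
jne L2: taken
after shl ecx, 2: ecx=4614<<2=18456
after mov edx, [ebx]: edx=M[216]=-2
after add ecx, edx: ecx=18456+(-2)=18454
after add ebx, 4: ebx=216+4=220
after sub esi, 1: esi=6-1=5
cmp esi, 4  (cmp 5,4)
jne L2: taken
after shl ecx, 2: ecx=18454<<2=73816
after mov edx, [ebx]: edx=M[220]=20
after add ecx, edx: ecx=73816+20=73836
after add ebx, 4: ebx=220+4=224
after sub esi, 1: esi=5-1=4
cmp esi, 4  (cmp 4,4)
jne L2: not taken
halt.
Total executed instructions: 47.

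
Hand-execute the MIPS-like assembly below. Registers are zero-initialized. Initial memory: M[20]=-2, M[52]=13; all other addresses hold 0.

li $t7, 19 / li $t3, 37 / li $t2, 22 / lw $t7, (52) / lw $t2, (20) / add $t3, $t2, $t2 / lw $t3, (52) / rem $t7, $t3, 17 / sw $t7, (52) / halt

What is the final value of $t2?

$t7=19
$t3=37
$t2=22
$t7=M[52]=13
$t2=M[20]=-2
$t3=(-2)+(-2)=-4
$t3=M[52]=13
$t7=13%17=13
sw $t7, (52) → M[52]=13
halt.

-2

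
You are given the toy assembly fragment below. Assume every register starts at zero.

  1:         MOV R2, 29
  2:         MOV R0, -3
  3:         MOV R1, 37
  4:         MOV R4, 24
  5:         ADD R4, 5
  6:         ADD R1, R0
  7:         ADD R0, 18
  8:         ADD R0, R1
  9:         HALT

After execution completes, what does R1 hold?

34

after MOV R2, 29: R2=29
after MOV R0, -3: R0=-3
after MOV R1, 37: R1=37
after MOV R4, 24: R4=24
after ADD R4, 5: R4=24+5=29
after ADD R1, R0: R1=37+(-3)=34
after ADD R0, 18: R0=(-3)+18=15
after ADD R0, R1: R0=15+34=49
halt.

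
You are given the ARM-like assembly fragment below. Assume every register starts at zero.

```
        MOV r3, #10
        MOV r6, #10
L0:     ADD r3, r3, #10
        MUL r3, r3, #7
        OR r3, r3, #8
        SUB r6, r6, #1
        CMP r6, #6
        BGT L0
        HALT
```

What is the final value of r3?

52010

after MOV r3, #10: r3=10
after MOV r6, #10: r6=10
after ADD r3, r3, #10: r3=10+10=20
after MUL r3, r3, #7: r3=20*7=140
after OR r3, r3, #8: r3=140|8=140
after SUB r6, r6, #1: r6=10-1=9
CMP r6, #6  (cmp 9,6)
BGT L0: taken
after ADD r3, r3, #10: r3=140+10=150
after MUL r3, r3, #7: r3=150*7=1050
after OR r3, r3, #8: r3=1050|8=1050
after SUB r6, r6, #1: r6=9-1=8
CMP r6, #6  (cmp 8,6)
BGT L0: taken
after ADD r3, r3, #10: r3=1050+10=1060
after MUL r3, r3, #7: r3=1060*7=7420
after OR r3, r3, #8: r3=7420|8=7420
after SUB r6, r6, #1: r6=8-1=7
CMP r6, #6  (cmp 7,6)
BGT L0: taken
after ADD r3, r3, #10: r3=7420+10=7430
after MUL r3, r3, #7: r3=7430*7=52010
after OR r3, r3, #8: r3=52010|8=52010
after SUB r6, r6, #1: r6=7-1=6
CMP r6, #6  (cmp 6,6)
BGT L0: not taken
halt.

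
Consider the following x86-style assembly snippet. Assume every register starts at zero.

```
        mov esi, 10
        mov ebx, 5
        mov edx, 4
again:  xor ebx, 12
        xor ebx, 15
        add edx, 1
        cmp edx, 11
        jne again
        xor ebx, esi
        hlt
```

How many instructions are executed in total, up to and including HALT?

40

after mov esi, 10: esi=10
after mov ebx, 5: ebx=5
after mov edx, 4: edx=4
after xor ebx, 12: ebx=5^12=9
after xor ebx, 15: ebx=9^15=6
after add edx, 1: edx=4+1=5
cmp edx, 11  (cmp 5,11)
jne again: taken
after xor ebx, 12: ebx=6^12=10
after xor ebx, 15: ebx=10^15=5
after add edx, 1: edx=5+1=6
cmp edx, 11  (cmp 6,11)
jne again: taken
after xor ebx, 12: ebx=5^12=9
after xor ebx, 15: ebx=9^15=6
after add edx, 1: edx=6+1=7
cmp edx, 11  (cmp 7,11)
jne again: taken
after xor ebx, 12: ebx=6^12=10
after xor ebx, 15: ebx=10^15=5
after add edx, 1: edx=7+1=8
cmp edx, 11  (cmp 8,11)
jne again: taken
after xor ebx, 12: ebx=5^12=9
after xor ebx, 15: ebx=9^15=6
after add edx, 1: edx=8+1=9
cmp edx, 11  (cmp 9,11)
jne again: taken
after xor ebx, 12: ebx=6^12=10
after xor ebx, 15: ebx=10^15=5
after add edx, 1: edx=9+1=10
cmp edx, 11  (cmp 10,11)
jne again: taken
after xor ebx, 12: ebx=5^12=9
after xor ebx, 15: ebx=9^15=6
after add edx, 1: edx=10+1=11
cmp edx, 11  (cmp 11,11)
jne again: not taken
after xor ebx, esi: ebx=6^10=12
halt.
Total executed instructions: 40.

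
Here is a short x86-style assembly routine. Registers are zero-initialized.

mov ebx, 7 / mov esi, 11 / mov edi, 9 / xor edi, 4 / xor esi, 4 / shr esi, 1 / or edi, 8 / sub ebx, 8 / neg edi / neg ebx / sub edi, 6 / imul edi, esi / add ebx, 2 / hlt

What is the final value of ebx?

mov ebx, 7 → ebx=7
mov esi, 11 → esi=11
mov edi, 9 → edi=9
xor edi, 4 → edi=9^4=13
xor esi, 4 → esi=11^4=15
shr esi, 1 → esi=15>>1=7
or edi, 8 → edi=13|8=13
sub ebx, 8 → ebx=7-8=-1
neg edi → edi=-(13)=-13
neg ebx → ebx=-(-1)=1
sub edi, 6 → edi=(-13)-6=-19
imul edi, esi → edi=(-19)*7=-133
add ebx, 2 → ebx=1+2=3
halt.

3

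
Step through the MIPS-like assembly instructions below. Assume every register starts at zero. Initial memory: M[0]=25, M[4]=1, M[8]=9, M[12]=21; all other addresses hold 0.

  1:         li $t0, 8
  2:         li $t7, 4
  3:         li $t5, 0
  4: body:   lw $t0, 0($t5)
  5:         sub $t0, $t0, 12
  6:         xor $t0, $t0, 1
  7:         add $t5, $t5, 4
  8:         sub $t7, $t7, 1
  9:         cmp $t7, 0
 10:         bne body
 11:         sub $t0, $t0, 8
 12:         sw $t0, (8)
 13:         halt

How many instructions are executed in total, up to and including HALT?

$t0=8
$t7=4
$t5=0
$t0=M[0]=25
$t0=25-12=13
$t0=13^1=12
$t5=0+4=4
$t7=4-1=3
cmp $t7, 0  (cmp 3,0)
bne body: taken
$t0=M[4]=1
$t0=1-12=-11
$t0=(-11)^1=-12
$t5=4+4=8
$t7=3-1=2
cmp $t7, 0  (cmp 2,0)
bne body: taken
$t0=M[8]=9
$t0=9-12=-3
$t0=(-3)^1=-4
$t5=8+4=12
$t7=2-1=1
cmp $t7, 0  (cmp 1,0)
bne body: taken
$t0=M[12]=21
$t0=21-12=9
$t0=9^1=8
$t5=12+4=16
$t7=1-1=0
cmp $t7, 0  (cmp 0,0)
bne body: not taken
$t0=8-8=0
sw $t0, (8) → M[8]=0
halt.
Total executed instructions: 34.

34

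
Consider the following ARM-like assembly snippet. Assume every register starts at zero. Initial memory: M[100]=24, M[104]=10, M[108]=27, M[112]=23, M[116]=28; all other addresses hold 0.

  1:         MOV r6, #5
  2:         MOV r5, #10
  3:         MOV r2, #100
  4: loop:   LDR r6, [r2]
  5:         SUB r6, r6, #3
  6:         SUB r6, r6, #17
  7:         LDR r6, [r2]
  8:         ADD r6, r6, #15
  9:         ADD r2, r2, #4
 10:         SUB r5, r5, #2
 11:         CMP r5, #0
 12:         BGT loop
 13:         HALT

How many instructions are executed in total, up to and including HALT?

after MOV r6, #5: r6=5
after MOV r5, #10: r5=10
after MOV r2, #100: r2=100
after LDR r6, [r2]: r6=M[100]=24
after SUB r6, r6, #3: r6=24-3=21
after SUB r6, r6, #17: r6=21-17=4
after LDR r6, [r2]: r6=M[100]=24
after ADD r6, r6, #15: r6=24+15=39
after ADD r2, r2, #4: r2=100+4=104
after SUB r5, r5, #2: r5=10-2=8
CMP r5, #0  (cmp 8,0)
BGT loop: taken
after LDR r6, [r2]: r6=M[104]=10
after SUB r6, r6, #3: r6=10-3=7
after SUB r6, r6, #17: r6=7-17=-10
after LDR r6, [r2]: r6=M[104]=10
after ADD r6, r6, #15: r6=10+15=25
after ADD r2, r2, #4: r2=104+4=108
after SUB r5, r5, #2: r5=8-2=6
CMP r5, #0  (cmp 6,0)
BGT loop: taken
after LDR r6, [r2]: r6=M[108]=27
after SUB r6, r6, #3: r6=27-3=24
after SUB r6, r6, #17: r6=24-17=7
after LDR r6, [r2]: r6=M[108]=27
after ADD r6, r6, #15: r6=27+15=42
after ADD r2, r2, #4: r2=108+4=112
after SUB r5, r5, #2: r5=6-2=4
CMP r5, #0  (cmp 4,0)
BGT loop: taken
after LDR r6, [r2]: r6=M[112]=23
after SUB r6, r6, #3: r6=23-3=20
after SUB r6, r6, #17: r6=20-17=3
after LDR r6, [r2]: r6=M[112]=23
after ADD r6, r6, #15: r6=23+15=38
after ADD r2, r2, #4: r2=112+4=116
after SUB r5, r5, #2: r5=4-2=2
CMP r5, #0  (cmp 2,0)
BGT loop: taken
after LDR r6, [r2]: r6=M[116]=28
after SUB r6, r6, #3: r6=28-3=25
after SUB r6, r6, #17: r6=25-17=8
after LDR r6, [r2]: r6=M[116]=28
after ADD r6, r6, #15: r6=28+15=43
after ADD r2, r2, #4: r2=116+4=120
after SUB r5, r5, #2: r5=2-2=0
CMP r5, #0  (cmp 0,0)
BGT loop: not taken
halt.
Total executed instructions: 49.

49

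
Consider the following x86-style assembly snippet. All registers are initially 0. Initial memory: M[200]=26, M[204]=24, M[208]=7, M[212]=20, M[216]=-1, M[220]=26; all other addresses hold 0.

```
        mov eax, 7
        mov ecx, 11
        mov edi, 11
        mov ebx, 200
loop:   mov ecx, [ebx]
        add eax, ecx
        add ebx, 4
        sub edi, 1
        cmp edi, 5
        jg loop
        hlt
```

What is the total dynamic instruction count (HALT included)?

mov eax, 7 → eax=7
mov ecx, 11 → ecx=11
mov edi, 11 → edi=11
mov ebx, 200 → ebx=200
mov ecx, [ebx] → ecx=M[200]=26
add eax, ecx → eax=7+26=33
add ebx, 4 → ebx=200+4=204
sub edi, 1 → edi=11-1=10
cmp edi, 5  (cmp 10,5)
jg loop: taken
mov ecx, [ebx] → ecx=M[204]=24
add eax, ecx → eax=33+24=57
add ebx, 4 → ebx=204+4=208
sub edi, 1 → edi=10-1=9
cmp edi, 5  (cmp 9,5)
jg loop: taken
mov ecx, [ebx] → ecx=M[208]=7
add eax, ecx → eax=57+7=64
add ebx, 4 → ebx=208+4=212
sub edi, 1 → edi=9-1=8
cmp edi, 5  (cmp 8,5)
jg loop: taken
mov ecx, [ebx] → ecx=M[212]=20
add eax, ecx → eax=64+20=84
add ebx, 4 → ebx=212+4=216
sub edi, 1 → edi=8-1=7
cmp edi, 5  (cmp 7,5)
jg loop: taken
mov ecx, [ebx] → ecx=M[216]=-1
add eax, ecx → eax=84+(-1)=83
add ebx, 4 → ebx=216+4=220
sub edi, 1 → edi=7-1=6
cmp edi, 5  (cmp 6,5)
jg loop: taken
mov ecx, [ebx] → ecx=M[220]=26
add eax, ecx → eax=83+26=109
add ebx, 4 → ebx=220+4=224
sub edi, 1 → edi=6-1=5
cmp edi, 5  (cmp 5,5)
jg loop: not taken
halt.
Total executed instructions: 41.

41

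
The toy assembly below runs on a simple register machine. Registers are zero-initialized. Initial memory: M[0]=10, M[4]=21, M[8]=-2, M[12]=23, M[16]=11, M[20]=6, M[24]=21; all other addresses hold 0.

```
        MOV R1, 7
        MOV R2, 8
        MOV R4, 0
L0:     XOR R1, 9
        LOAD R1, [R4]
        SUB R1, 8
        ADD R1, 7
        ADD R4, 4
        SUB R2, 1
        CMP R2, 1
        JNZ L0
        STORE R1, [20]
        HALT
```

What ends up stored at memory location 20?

after MOV R1, 7: R1=7
after MOV R2, 8: R2=8
after MOV R4, 0: R4=0
after XOR R1, 9: R1=7^9=14
after LOAD R1, [R4]: R1=M[0]=10
after SUB R1, 8: R1=10-8=2
after ADD R1, 7: R1=2+7=9
after ADD R4, 4: R4=0+4=4
after SUB R2, 1: R2=8-1=7
CMP R2, 1  (cmp 7,1)
JNZ L0: taken
after XOR R1, 9: R1=9^9=0
after LOAD R1, [R4]: R1=M[4]=21
after SUB R1, 8: R1=21-8=13
after ADD R1, 7: R1=13+7=20
after ADD R4, 4: R4=4+4=8
after SUB R2, 1: R2=7-1=6
CMP R2, 1  (cmp 6,1)
JNZ L0: taken
after XOR R1, 9: R1=20^9=29
after LOAD R1, [R4]: R1=M[8]=-2
after SUB R1, 8: R1=(-2)-8=-10
after ADD R1, 7: R1=(-10)+7=-3
after ADD R4, 4: R4=8+4=12
after SUB R2, 1: R2=6-1=5
CMP R2, 1  (cmp 5,1)
JNZ L0: taken
after XOR R1, 9: R1=(-3)^9=-12
after LOAD R1, [R4]: R1=M[12]=23
after SUB R1, 8: R1=23-8=15
after ADD R1, 7: R1=15+7=22
after ADD R4, 4: R4=12+4=16
after SUB R2, 1: R2=5-1=4
CMP R2, 1  (cmp 4,1)
JNZ L0: taken
after XOR R1, 9: R1=22^9=31
after LOAD R1, [R4]: R1=M[16]=11
after SUB R1, 8: R1=11-8=3
after ADD R1, 7: R1=3+7=10
after ADD R4, 4: R4=16+4=20
after SUB R2, 1: R2=4-1=3
CMP R2, 1  (cmp 3,1)
JNZ L0: taken
after XOR R1, 9: R1=10^9=3
after LOAD R1, [R4]: R1=M[20]=6
after SUB R1, 8: R1=6-8=-2
after ADD R1, 7: R1=(-2)+7=5
after ADD R4, 4: R4=20+4=24
after SUB R2, 1: R2=3-1=2
CMP R2, 1  (cmp 2,1)
JNZ L0: taken
after XOR R1, 9: R1=5^9=12
after LOAD R1, [R4]: R1=M[24]=21
after SUB R1, 8: R1=21-8=13
after ADD R1, 7: R1=13+7=20
after ADD R4, 4: R4=24+4=28
after SUB R2, 1: R2=2-1=1
CMP R2, 1  (cmp 1,1)
JNZ L0: not taken
STORE R1, [20] → M[20]=20
halt.

20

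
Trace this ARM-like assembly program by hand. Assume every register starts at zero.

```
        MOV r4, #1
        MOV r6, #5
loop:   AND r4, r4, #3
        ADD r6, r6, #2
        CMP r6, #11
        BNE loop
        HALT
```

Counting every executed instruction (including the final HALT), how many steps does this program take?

MOV r4, #1 → r4=1
MOV r6, #5 → r6=5
AND r4, r4, #3 → r4=1&3=1
ADD r6, r6, #2 → r6=5+2=7
CMP r6, #11  (cmp 7,11)
BNE loop: taken
AND r4, r4, #3 → r4=1&3=1
ADD r6, r6, #2 → r6=7+2=9
CMP r6, #11  (cmp 9,11)
BNE loop: taken
AND r4, r4, #3 → r4=1&3=1
ADD r6, r6, #2 → r6=9+2=11
CMP r6, #11  (cmp 11,11)
BNE loop: not taken
halt.
Total executed instructions: 15.

15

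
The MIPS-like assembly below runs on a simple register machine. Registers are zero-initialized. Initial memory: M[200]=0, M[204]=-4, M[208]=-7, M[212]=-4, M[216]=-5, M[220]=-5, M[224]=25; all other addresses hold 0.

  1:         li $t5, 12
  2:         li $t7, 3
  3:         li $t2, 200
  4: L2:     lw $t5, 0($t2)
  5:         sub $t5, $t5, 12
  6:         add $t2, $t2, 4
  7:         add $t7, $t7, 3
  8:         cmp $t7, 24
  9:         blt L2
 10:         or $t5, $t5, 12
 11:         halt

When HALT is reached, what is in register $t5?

li $t5, 12 → $t5=12
li $t7, 3 → $t7=3
li $t2, 200 → $t2=200
lw $t5, 0($t2) → $t5=M[200]=0
sub $t5, $t5, 12 → $t5=0-12=-12
add $t2, $t2, 4 → $t2=200+4=204
add $t7, $t7, 3 → $t7=3+3=6
cmp $t7, 24  (cmp 6,24)
blt L2: taken
lw $t5, 0($t2) → $t5=M[204]=-4
sub $t5, $t5, 12 → $t5=(-4)-12=-16
add $t2, $t2, 4 → $t2=204+4=208
add $t7, $t7, 3 → $t7=6+3=9
cmp $t7, 24  (cmp 9,24)
blt L2: taken
lw $t5, 0($t2) → $t5=M[208]=-7
sub $t5, $t5, 12 → $t5=(-7)-12=-19
add $t2, $t2, 4 → $t2=208+4=212
add $t7, $t7, 3 → $t7=9+3=12
cmp $t7, 24  (cmp 12,24)
blt L2: taken
lw $t5, 0($t2) → $t5=M[212]=-4
sub $t5, $t5, 12 → $t5=(-4)-12=-16
add $t2, $t2, 4 → $t2=212+4=216
add $t7, $t7, 3 → $t7=12+3=15
cmp $t7, 24  (cmp 15,24)
blt L2: taken
lw $t5, 0($t2) → $t5=M[216]=-5
sub $t5, $t5, 12 → $t5=(-5)-12=-17
add $t2, $t2, 4 → $t2=216+4=220
add $t7, $t7, 3 → $t7=15+3=18
cmp $t7, 24  (cmp 18,24)
blt L2: taken
lw $t5, 0($t2) → $t5=M[220]=-5
sub $t5, $t5, 12 → $t5=(-5)-12=-17
add $t2, $t2, 4 → $t2=220+4=224
add $t7, $t7, 3 → $t7=18+3=21
cmp $t7, 24  (cmp 21,24)
blt L2: taken
lw $t5, 0($t2) → $t5=M[224]=25
sub $t5, $t5, 12 → $t5=25-12=13
add $t2, $t2, 4 → $t2=224+4=228
add $t7, $t7, 3 → $t7=21+3=24
cmp $t7, 24  (cmp 24,24)
blt L2: not taken
or $t5, $t5, 12 → $t5=13|12=13
halt.

13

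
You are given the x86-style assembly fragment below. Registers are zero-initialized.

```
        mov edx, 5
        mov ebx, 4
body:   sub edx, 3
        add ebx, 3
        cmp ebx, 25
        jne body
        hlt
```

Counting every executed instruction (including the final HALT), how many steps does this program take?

31

edx=5
ebx=4
edx=5-3=2
ebx=4+3=7
cmp ebx, 25  (cmp 7,25)
jne body: taken
edx=2-3=-1
ebx=7+3=10
cmp ebx, 25  (cmp 10,25)
jne body: taken
edx=(-1)-3=-4
ebx=10+3=13
cmp ebx, 25  (cmp 13,25)
jne body: taken
edx=(-4)-3=-7
ebx=13+3=16
cmp ebx, 25  (cmp 16,25)
jne body: taken
edx=(-7)-3=-10
ebx=16+3=19
cmp ebx, 25  (cmp 19,25)
jne body: taken
edx=(-10)-3=-13
ebx=19+3=22
cmp ebx, 25  (cmp 22,25)
jne body: taken
edx=(-13)-3=-16
ebx=22+3=25
cmp ebx, 25  (cmp 25,25)
jne body: not taken
halt.
Total executed instructions: 31.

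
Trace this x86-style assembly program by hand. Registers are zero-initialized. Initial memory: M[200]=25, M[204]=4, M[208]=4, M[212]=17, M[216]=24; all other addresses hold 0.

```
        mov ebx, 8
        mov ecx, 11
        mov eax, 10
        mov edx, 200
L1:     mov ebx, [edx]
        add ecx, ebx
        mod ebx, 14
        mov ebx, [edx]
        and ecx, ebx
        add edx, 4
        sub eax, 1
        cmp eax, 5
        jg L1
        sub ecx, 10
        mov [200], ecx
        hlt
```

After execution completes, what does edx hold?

ebx=8
ecx=11
eax=10
edx=200
ebx=M[200]=25
ecx=11+25=36
ebx=25%14=11
ebx=M[200]=25
ecx=36&25=0
edx=200+4=204
eax=10-1=9
cmp eax, 5  (cmp 9,5)
jg L1: taken
ebx=M[204]=4
ecx=0+4=4
ebx=4%14=4
ebx=M[204]=4
ecx=4&4=4
edx=204+4=208
eax=9-1=8
cmp eax, 5  (cmp 8,5)
jg L1: taken
ebx=M[208]=4
ecx=4+4=8
ebx=4%14=4
ebx=M[208]=4
ecx=8&4=0
edx=208+4=212
eax=8-1=7
cmp eax, 5  (cmp 7,5)
jg L1: taken
ebx=M[212]=17
ecx=0+17=17
ebx=17%14=3
ebx=M[212]=17
ecx=17&17=17
edx=212+4=216
eax=7-1=6
cmp eax, 5  (cmp 6,5)
jg L1: taken
ebx=M[216]=24
ecx=17+24=41
ebx=24%14=10
ebx=M[216]=24
ecx=41&24=8
edx=216+4=220
eax=6-1=5
cmp eax, 5  (cmp 5,5)
jg L1: not taken
ecx=8-10=-2
mov [200], ecx → M[200]=-2
halt.

220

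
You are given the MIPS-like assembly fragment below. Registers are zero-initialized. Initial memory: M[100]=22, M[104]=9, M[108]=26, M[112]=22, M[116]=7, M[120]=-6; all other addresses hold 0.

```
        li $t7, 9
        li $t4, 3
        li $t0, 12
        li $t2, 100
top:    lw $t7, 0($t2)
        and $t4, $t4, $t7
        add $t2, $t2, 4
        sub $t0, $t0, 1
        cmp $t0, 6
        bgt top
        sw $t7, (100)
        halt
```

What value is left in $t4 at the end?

0

$t7=9
$t4=3
$t0=12
$t2=100
$t7=M[100]=22
$t4=3&22=2
$t2=100+4=104
$t0=12-1=11
cmp $t0, 6  (cmp 11,6)
bgt top: taken
$t7=M[104]=9
$t4=2&9=0
$t2=104+4=108
$t0=11-1=10
cmp $t0, 6  (cmp 10,6)
bgt top: taken
$t7=M[108]=26
$t4=0&26=0
$t2=108+4=112
$t0=10-1=9
cmp $t0, 6  (cmp 9,6)
bgt top: taken
$t7=M[112]=22
$t4=0&22=0
$t2=112+4=116
$t0=9-1=8
cmp $t0, 6  (cmp 8,6)
bgt top: taken
$t7=M[116]=7
$t4=0&7=0
$t2=116+4=120
$t0=8-1=7
cmp $t0, 6  (cmp 7,6)
bgt top: taken
$t7=M[120]=-6
$t4=0&(-6)=0
$t2=120+4=124
$t0=7-1=6
cmp $t0, 6  (cmp 6,6)
bgt top: not taken
sw $t7, (100) → M[100]=-6
halt.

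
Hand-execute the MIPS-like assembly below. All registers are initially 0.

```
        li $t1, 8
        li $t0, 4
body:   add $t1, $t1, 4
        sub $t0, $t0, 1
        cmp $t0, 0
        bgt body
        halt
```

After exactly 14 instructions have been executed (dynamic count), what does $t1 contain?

20

$t1=8
$t0=4
$t1=8+4=12
$t0=4-1=3
cmp $t0, 0  (cmp 3,0)
bgt body: taken
$t1=12+4=16
$t0=3-1=2
cmp $t0, 0  (cmp 2,0)
bgt body: taken
$t1=16+4=20
$t0=2-1=1
cmp $t0, 0  (cmp 1,0)
bgt body: taken
After step 14: $t1 = 20.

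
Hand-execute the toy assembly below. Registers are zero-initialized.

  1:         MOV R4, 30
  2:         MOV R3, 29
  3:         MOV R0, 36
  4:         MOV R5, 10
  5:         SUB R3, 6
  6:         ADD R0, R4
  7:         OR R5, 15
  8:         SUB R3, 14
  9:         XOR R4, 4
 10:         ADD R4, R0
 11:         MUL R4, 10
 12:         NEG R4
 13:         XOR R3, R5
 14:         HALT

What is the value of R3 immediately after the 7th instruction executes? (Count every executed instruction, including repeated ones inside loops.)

after MOV R4, 30: R4=30
after MOV R3, 29: R3=29
after MOV R0, 36: R0=36
after MOV R5, 10: R5=10
after SUB R3, 6: R3=29-6=23
after ADD R0, R4: R0=36+30=66
after OR R5, 15: R5=10|15=15
After step 7: R3 = 23.

23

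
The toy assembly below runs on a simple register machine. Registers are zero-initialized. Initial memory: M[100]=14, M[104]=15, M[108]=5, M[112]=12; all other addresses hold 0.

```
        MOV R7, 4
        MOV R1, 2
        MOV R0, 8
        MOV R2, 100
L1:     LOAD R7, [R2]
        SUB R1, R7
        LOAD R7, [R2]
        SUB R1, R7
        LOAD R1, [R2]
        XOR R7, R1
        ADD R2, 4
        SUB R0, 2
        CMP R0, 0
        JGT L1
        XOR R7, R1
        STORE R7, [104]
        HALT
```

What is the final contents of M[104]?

12

after MOV R7, 4: R7=4
after MOV R1, 2: R1=2
after MOV R0, 8: R0=8
after MOV R2, 100: R2=100
after LOAD R7, [R2]: R7=M[100]=14
after SUB R1, R7: R1=2-14=-12
after LOAD R7, [R2]: R7=M[100]=14
after SUB R1, R7: R1=(-12)-14=-26
after LOAD R1, [R2]: R1=M[100]=14
after XOR R7, R1: R7=14^14=0
after ADD R2, 4: R2=100+4=104
after SUB R0, 2: R0=8-2=6
CMP R0, 0  (cmp 6,0)
JGT L1: taken
after LOAD R7, [R2]: R7=M[104]=15
after SUB R1, R7: R1=14-15=-1
after LOAD R7, [R2]: R7=M[104]=15
after SUB R1, R7: R1=(-1)-15=-16
after LOAD R1, [R2]: R1=M[104]=15
after XOR R7, R1: R7=15^15=0
after ADD R2, 4: R2=104+4=108
after SUB R0, 2: R0=6-2=4
CMP R0, 0  (cmp 4,0)
JGT L1: taken
after LOAD R7, [R2]: R7=M[108]=5
after SUB R1, R7: R1=15-5=10
after LOAD R7, [R2]: R7=M[108]=5
after SUB R1, R7: R1=10-5=5
after LOAD R1, [R2]: R1=M[108]=5
after XOR R7, R1: R7=5^5=0
after ADD R2, 4: R2=108+4=112
after SUB R0, 2: R0=4-2=2
CMP R0, 0  (cmp 2,0)
JGT L1: taken
after LOAD R7, [R2]: R7=M[112]=12
after SUB R1, R7: R1=5-12=-7
after LOAD R7, [R2]: R7=M[112]=12
after SUB R1, R7: R1=(-7)-12=-19
after LOAD R1, [R2]: R1=M[112]=12
after XOR R7, R1: R7=12^12=0
after ADD R2, 4: R2=112+4=116
after SUB R0, 2: R0=2-2=0
CMP R0, 0  (cmp 0,0)
JGT L1: not taken
after XOR R7, R1: R7=0^12=12
STORE R7, [104] → M[104]=12
halt.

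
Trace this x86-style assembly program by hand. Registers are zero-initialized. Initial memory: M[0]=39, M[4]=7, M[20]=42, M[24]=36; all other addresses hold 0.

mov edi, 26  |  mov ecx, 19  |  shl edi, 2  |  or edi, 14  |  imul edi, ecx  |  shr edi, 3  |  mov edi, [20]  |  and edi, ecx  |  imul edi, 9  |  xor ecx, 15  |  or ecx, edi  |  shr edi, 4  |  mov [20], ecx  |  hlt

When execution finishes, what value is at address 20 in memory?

30

mov edi, 26 → edi=26
mov ecx, 19 → ecx=19
shl edi, 2 → edi=26<<2=104
or edi, 14 → edi=104|14=110
imul edi, ecx → edi=110*19=2090
shr edi, 3 → edi=2090>>3=261
mov edi, [20] → edi=M[20]=42
and edi, ecx → edi=42&19=2
imul edi, 9 → edi=2*9=18
xor ecx, 15 → ecx=19^15=28
or ecx, edi → ecx=28|18=30
shr edi, 4 → edi=18>>4=1
mov [20], ecx → M[20]=30
halt.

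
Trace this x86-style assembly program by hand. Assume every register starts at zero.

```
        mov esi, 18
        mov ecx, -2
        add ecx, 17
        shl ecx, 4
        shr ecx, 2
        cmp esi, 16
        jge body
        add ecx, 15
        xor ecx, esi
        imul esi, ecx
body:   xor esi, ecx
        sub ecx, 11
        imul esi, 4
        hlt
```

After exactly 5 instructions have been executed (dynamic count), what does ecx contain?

after mov esi, 18: esi=18
after mov ecx, -2: ecx=-2
after add ecx, 17: ecx=(-2)+17=15
after shl ecx, 4: ecx=15<<4=240
after shr ecx, 2: ecx=240>>2=60
After step 5: ecx = 60.

60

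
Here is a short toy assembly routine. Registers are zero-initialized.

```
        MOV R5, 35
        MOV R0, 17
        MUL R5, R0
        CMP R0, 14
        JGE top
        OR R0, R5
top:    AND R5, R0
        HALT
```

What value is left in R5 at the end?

17

MOV R5, 35 → R5=35
MOV R0, 17 → R0=17
MUL R5, R0 → R5=35*17=595
CMP R0, 14  (cmp 17,14)
JGE top: taken
AND R5, R0 → R5=595&17=17
halt.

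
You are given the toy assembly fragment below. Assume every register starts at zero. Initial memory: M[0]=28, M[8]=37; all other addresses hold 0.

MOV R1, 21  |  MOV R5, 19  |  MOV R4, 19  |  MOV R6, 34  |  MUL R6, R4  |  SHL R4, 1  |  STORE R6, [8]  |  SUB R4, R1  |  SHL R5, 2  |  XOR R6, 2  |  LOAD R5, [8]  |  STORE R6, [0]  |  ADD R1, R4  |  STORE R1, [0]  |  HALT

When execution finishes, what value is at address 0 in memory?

after MOV R1, 21: R1=21
after MOV R5, 19: R5=19
after MOV R4, 19: R4=19
after MOV R6, 34: R6=34
after MUL R6, R4: R6=34*19=646
after SHL R4, 1: R4=19<<1=38
STORE R6, [8] → M[8]=646
after SUB R4, R1: R4=38-21=17
after SHL R5, 2: R5=19<<2=76
after XOR R6, 2: R6=646^2=644
after LOAD R5, [8]: R5=M[8]=646
STORE R6, [0] → M[0]=644
after ADD R1, R4: R1=21+17=38
STORE R1, [0] → M[0]=38
halt.

38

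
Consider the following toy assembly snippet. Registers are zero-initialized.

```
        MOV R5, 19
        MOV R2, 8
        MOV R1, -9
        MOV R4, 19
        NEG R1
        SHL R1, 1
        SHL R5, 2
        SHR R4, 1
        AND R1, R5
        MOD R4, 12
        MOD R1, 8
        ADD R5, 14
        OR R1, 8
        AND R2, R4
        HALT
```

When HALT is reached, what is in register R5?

90

MOV R5, 19 → R5=19
MOV R2, 8 → R2=8
MOV R1, -9 → R1=-9
MOV R4, 19 → R4=19
NEG R1 → R1=-(-9)=9
SHL R1, 1 → R1=9<<1=18
SHL R5, 2 → R5=19<<2=76
SHR R4, 1 → R4=19>>1=9
AND R1, R5 → R1=18&76=0
MOD R4, 12 → R4=9%12=9
MOD R1, 8 → R1=0%8=0
ADD R5, 14 → R5=76+14=90
OR R1, 8 → R1=0|8=8
AND R2, R4 → R2=8&9=8
halt.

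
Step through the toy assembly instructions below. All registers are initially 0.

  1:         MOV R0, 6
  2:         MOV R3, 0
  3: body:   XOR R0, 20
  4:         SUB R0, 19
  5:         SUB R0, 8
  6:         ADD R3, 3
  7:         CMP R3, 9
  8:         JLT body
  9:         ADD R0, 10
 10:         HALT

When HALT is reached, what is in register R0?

-53

MOV R0, 6 → R0=6
MOV R3, 0 → R3=0
XOR R0, 20 → R0=6^20=18
SUB R0, 19 → R0=18-19=-1
SUB R0, 8 → R0=(-1)-8=-9
ADD R3, 3 → R3=0+3=3
CMP R3, 9  (cmp 3,9)
JLT body: taken
XOR R0, 20 → R0=(-9)^20=-29
SUB R0, 19 → R0=(-29)-19=-48
SUB R0, 8 → R0=(-48)-8=-56
ADD R3, 3 → R3=3+3=6
CMP R3, 9  (cmp 6,9)
JLT body: taken
XOR R0, 20 → R0=(-56)^20=-36
SUB R0, 19 → R0=(-36)-19=-55
SUB R0, 8 → R0=(-55)-8=-63
ADD R3, 3 → R3=6+3=9
CMP R3, 9  (cmp 9,9)
JLT body: not taken
ADD R0, 10 → R0=(-63)+10=-53
halt.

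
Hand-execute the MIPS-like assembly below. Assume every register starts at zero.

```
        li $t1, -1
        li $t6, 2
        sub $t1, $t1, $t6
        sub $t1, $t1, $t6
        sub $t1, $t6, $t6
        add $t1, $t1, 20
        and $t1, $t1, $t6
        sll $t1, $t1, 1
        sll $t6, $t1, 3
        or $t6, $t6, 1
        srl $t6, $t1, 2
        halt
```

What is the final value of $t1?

li $t1, -1 → $t1=-1
li $t6, 2 → $t6=2
sub $t1, $t1, $t6 → $t1=(-1)-2=-3
sub $t1, $t1, $t6 → $t1=(-3)-2=-5
sub $t1, $t6, $t6 → $t1=2-2=0
add $t1, $t1, 20 → $t1=0+20=20
and $t1, $t1, $t6 → $t1=20&2=0
sll $t1, $t1, 1 → $t1=0<<1=0
sll $t6, $t1, 3 → $t6=0<<3=0
or $t6, $t6, 1 → $t6=0|1=1
srl $t6, $t1, 2 → $t6=0>>2=0
halt.

0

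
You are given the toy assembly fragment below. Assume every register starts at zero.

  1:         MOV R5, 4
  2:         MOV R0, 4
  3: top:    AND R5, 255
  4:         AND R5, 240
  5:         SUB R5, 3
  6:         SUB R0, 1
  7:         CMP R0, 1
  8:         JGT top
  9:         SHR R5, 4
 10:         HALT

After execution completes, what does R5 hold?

13

MOV R5, 4 → R5=4
MOV R0, 4 → R0=4
AND R5, 255 → R5=4&255=4
AND R5, 240 → R5=4&240=0
SUB R5, 3 → R5=0-3=-3
SUB R0, 1 → R0=4-1=3
CMP R0, 1  (cmp 3,1)
JGT top: taken
AND R5, 255 → R5=(-3)&255=253
AND R5, 240 → R5=253&240=240
SUB R5, 3 → R5=240-3=237
SUB R0, 1 → R0=3-1=2
CMP R0, 1  (cmp 2,1)
JGT top: taken
AND R5, 255 → R5=237&255=237
AND R5, 240 → R5=237&240=224
SUB R5, 3 → R5=224-3=221
SUB R0, 1 → R0=2-1=1
CMP R0, 1  (cmp 1,1)
JGT top: not taken
SHR R5, 4 → R5=221>>4=13
halt.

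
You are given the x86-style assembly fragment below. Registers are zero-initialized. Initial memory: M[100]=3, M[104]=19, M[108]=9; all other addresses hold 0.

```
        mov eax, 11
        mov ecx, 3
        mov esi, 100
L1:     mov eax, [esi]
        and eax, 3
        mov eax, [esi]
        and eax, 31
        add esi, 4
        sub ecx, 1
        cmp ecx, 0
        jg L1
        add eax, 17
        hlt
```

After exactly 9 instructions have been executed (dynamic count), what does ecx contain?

2

eax=11
ecx=3
esi=100
eax=M[100]=3
eax=3&3=3
eax=M[100]=3
eax=3&31=3
esi=100+4=104
ecx=3-1=2
After step 9: ecx = 2.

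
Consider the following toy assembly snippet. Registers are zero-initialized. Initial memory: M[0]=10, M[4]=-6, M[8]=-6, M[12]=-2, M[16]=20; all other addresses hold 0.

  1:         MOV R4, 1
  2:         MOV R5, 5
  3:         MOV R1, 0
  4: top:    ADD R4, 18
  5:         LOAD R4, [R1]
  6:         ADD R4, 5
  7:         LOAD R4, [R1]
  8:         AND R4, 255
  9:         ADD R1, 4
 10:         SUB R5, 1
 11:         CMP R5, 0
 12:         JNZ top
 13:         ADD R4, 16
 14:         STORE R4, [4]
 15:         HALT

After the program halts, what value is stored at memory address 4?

36

MOV R4, 1 → R4=1
MOV R5, 5 → R5=5
MOV R1, 0 → R1=0
ADD R4, 18 → R4=1+18=19
LOAD R4, [R1] → R4=M[0]=10
ADD R4, 5 → R4=10+5=15
LOAD R4, [R1] → R4=M[0]=10
AND R4, 255 → R4=10&255=10
ADD R1, 4 → R1=0+4=4
SUB R5, 1 → R5=5-1=4
CMP R5, 0  (cmp 4,0)
JNZ top: taken
ADD R4, 18 → R4=10+18=28
LOAD R4, [R1] → R4=M[4]=-6
ADD R4, 5 → R4=(-6)+5=-1
LOAD R4, [R1] → R4=M[4]=-6
AND R4, 255 → R4=(-6)&255=250
ADD R1, 4 → R1=4+4=8
SUB R5, 1 → R5=4-1=3
CMP R5, 0  (cmp 3,0)
JNZ top: taken
ADD R4, 18 → R4=250+18=268
LOAD R4, [R1] → R4=M[8]=-6
ADD R4, 5 → R4=(-6)+5=-1
LOAD R4, [R1] → R4=M[8]=-6
AND R4, 255 → R4=(-6)&255=250
ADD R1, 4 → R1=8+4=12
SUB R5, 1 → R5=3-1=2
CMP R5, 0  (cmp 2,0)
JNZ top: taken
ADD R4, 18 → R4=250+18=268
LOAD R4, [R1] → R4=M[12]=-2
ADD R4, 5 → R4=(-2)+5=3
LOAD R4, [R1] → R4=M[12]=-2
AND R4, 255 → R4=(-2)&255=254
ADD R1, 4 → R1=12+4=16
SUB R5, 1 → R5=2-1=1
CMP R5, 0  (cmp 1,0)
JNZ top: taken
ADD R4, 18 → R4=254+18=272
LOAD R4, [R1] → R4=M[16]=20
ADD R4, 5 → R4=20+5=25
LOAD R4, [R1] → R4=M[16]=20
AND R4, 255 → R4=20&255=20
ADD R1, 4 → R1=16+4=20
SUB R5, 1 → R5=1-1=0
CMP R5, 0  (cmp 0,0)
JNZ top: not taken
ADD R4, 16 → R4=20+16=36
STORE R4, [4] → M[4]=36
halt.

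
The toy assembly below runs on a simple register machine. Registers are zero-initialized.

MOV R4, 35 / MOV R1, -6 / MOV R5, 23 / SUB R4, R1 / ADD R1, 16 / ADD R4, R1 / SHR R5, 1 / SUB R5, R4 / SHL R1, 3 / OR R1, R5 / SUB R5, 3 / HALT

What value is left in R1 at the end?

MOV R4, 35 → R4=35
MOV R1, -6 → R1=-6
MOV R5, 23 → R5=23
SUB R4, R1 → R4=35-(-6)=41
ADD R1, 16 → R1=(-6)+16=10
ADD R4, R1 → R4=41+10=51
SHR R5, 1 → R5=23>>1=11
SUB R5, R4 → R5=11-51=-40
SHL R1, 3 → R1=10<<3=80
OR R1, R5 → R1=80|(-40)=-40
SUB R5, 3 → R5=(-40)-3=-43
halt.

-40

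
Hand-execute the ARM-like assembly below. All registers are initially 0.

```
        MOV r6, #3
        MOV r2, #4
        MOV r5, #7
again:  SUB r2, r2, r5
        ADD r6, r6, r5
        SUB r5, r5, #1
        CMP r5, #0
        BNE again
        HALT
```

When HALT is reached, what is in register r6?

after MOV r6, #3: r6=3
after MOV r2, #4: r2=4
after MOV r5, #7: r5=7
after SUB r2, r2, r5: r2=4-7=-3
after ADD r6, r6, r5: r6=3+7=10
after SUB r5, r5, #1: r5=7-1=6
CMP r5, #0  (cmp 6,0)
BNE again: taken
after SUB r2, r2, r5: r2=(-3)-6=-9
after ADD r6, r6, r5: r6=10+6=16
after SUB r5, r5, #1: r5=6-1=5
CMP r5, #0  (cmp 5,0)
BNE again: taken
after SUB r2, r2, r5: r2=(-9)-5=-14
after ADD r6, r6, r5: r6=16+5=21
after SUB r5, r5, #1: r5=5-1=4
CMP r5, #0  (cmp 4,0)
BNE again: taken
after SUB r2, r2, r5: r2=(-14)-4=-18
after ADD r6, r6, r5: r6=21+4=25
after SUB r5, r5, #1: r5=4-1=3
CMP r5, #0  (cmp 3,0)
BNE again: taken
after SUB r2, r2, r5: r2=(-18)-3=-21
after ADD r6, r6, r5: r6=25+3=28
after SUB r5, r5, #1: r5=3-1=2
CMP r5, #0  (cmp 2,0)
BNE again: taken
after SUB r2, r2, r5: r2=(-21)-2=-23
after ADD r6, r6, r5: r6=28+2=30
after SUB r5, r5, #1: r5=2-1=1
CMP r5, #0  (cmp 1,0)
BNE again: taken
after SUB r2, r2, r5: r2=(-23)-1=-24
after ADD r6, r6, r5: r6=30+1=31
after SUB r5, r5, #1: r5=1-1=0
CMP r5, #0  (cmp 0,0)
BNE again: not taken
halt.

31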